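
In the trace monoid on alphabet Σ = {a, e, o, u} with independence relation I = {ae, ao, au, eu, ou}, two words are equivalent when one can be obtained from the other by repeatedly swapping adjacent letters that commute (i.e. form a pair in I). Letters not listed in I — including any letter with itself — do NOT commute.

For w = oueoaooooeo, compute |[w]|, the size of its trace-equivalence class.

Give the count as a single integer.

110

drop 0:o onto floor
drop 1:u onto floor
drop 2:e onto {0:o}
drop 3:o onto {2:e}
drop 4:a onto floor
drop 5:o onto {3:o}
drop 6:o onto {5:o}
drop 7:o onto {6:o}
drop 8:o onto {7:o}
drop 9:e onto {8:o}
drop 10:o onto {9:e}
ground layer = {0:o, 1:u, 4:a}
drop-orders for the pieces not yet dropped (sum over which currently-grounded one goes next):
  1 to go: {1} 1  {4} 1  {10} 1
  2 to go: {1,4} 2  {1,10} 2  {4,10} 2  {9,10} 1
  3 to go: {1,4,10} 6  {1,9,10} 3  {4,9,10} 3  {8,9,10} 1
  4 to go: {1,4,9,10} 12  {1,8,9,10} 4  {4,8,9,10} 4  {7,8,9,10} 1
  5 to go: {1,4,8,9,10} 20  {1,7,8,9,10} 5  {4,7,8,9,10} 5  {6,7,8,9,10} 1
  6 to go: {1,4,7,8,9,10} 30  {1,6,7,8,9,10} 6  {4,6,7,8,9,10} 6  {5,6,7,8,9,10} 1
  7 to go: {1,4,6,7,8,9,10} 42  {1,5,6,7,8,9,10} 7  {3,5,6,7,8,9,10} 1  {4,5,6,7,8,9,10} 7
  8 to go: {1,3,5,6,7,8,9,10} 8  {1,4,5,6,7,8,9,10} 56  {2,3,5,6,7,8,9,10} 1  {3,4,5,6,7,8,9,10} 8
  9 to go: {0,2,3,5,6,7,8,9,10} 1  {1,2,3,5,6,7,8,9,10} 9  {1,3,4,5,6,7,8,9,10} 72  {2,3,4,5,6,7,8,9,10} 9
  if 0:o drops first: 90 orders
  if 1:u drops first: 10 orders
  if 4:a drops first: 10 orders
heap linearizations: 110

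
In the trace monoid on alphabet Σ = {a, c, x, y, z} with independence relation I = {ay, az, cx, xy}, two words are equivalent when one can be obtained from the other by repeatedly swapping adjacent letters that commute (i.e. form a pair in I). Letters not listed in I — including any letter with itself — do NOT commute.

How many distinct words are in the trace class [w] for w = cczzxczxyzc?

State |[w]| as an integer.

4

drop 0:c onto floor
drop 1:c onto {0:c}
drop 2:z onto {1:c}
drop 3:z onto {2:z}
drop 4:x onto {3:z}
drop 5:c onto {3:z}
drop 6:z onto {4:x, 5:c}
drop 7:x onto {6:z}
drop 8:y onto {6:z}
drop 9:z onto {7:x, 8:y}
drop 10:c onto {9:z}
ground layer = {0:c}
drop-orders for the pieces not yet dropped (sum over which currently-grounded one goes next):
  1 to go: {10} 1
  2 to go: {9,10} 1
  3 to go: {7,9,10} 1  {8,9,10} 1
  4 to go: {7,8,9,10} 2
  5 to go: {6,7,8,9,10} 2
  6 to go: {4,6,7,8,9,10} 2  {5,6,7,8,9,10} 2
  7 to go: {4,5,6,7,8,9,10} 4
  8 to go: {3,4,5,6,7,8,9,10} 4
  9 to go: {2,3,4,5,6,7,8,9,10} 4
  if 0:c drops first: 4 orders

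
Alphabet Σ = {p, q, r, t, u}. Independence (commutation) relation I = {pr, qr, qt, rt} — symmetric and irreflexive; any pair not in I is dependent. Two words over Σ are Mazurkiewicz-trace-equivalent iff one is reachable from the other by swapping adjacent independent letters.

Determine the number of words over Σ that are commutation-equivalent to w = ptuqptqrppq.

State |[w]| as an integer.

piece 0:p — minimal
piece 1:t rests on {0:p}
piece 2:u rests on {1:t}
piece 3:q rests on {2:u}
piece 4:p rests on {3:q}
piece 5:t rests on {4:p}
piece 6:q rests on {4:p}
piece 7:r rests on {2:u}
piece 8:p rests on {5:t, 6:q}
piece 9:p rests on {8:p}
piece 10:q rests on {9:p}
minimal pieces: {0:p}
ways to finish when only these pieces remain (= sum over removing one remaining piece with nothing left below it):
  1 left: {7}→1  {10}→1
  2 left: {7,10}→2  {9,10}→1
  3 left: {7,9,10}→3  {8,9,10}→1
  4 left: {5,8,9,10}→1  {6,8,9,10}→1  {7,8,9,10}→4
  5 left: {5,6,8,9,10}→2  {5,7,8,9,10}→5  {6,7,8,9,10}→5
  6 left: {4,5,6,8,9,10}→2  {5,6,7,8,9,10}→12
  7 left: {3,4,5,6,8,9,10}→2  {4,5,6,7,8,9,10}→14
  8 left: {3,4,5,6,7,8,9,10}→16
  9 left: {2,3,4,5,6,7,8,9,10}→16
  placing 0:p first → 16 extensions

16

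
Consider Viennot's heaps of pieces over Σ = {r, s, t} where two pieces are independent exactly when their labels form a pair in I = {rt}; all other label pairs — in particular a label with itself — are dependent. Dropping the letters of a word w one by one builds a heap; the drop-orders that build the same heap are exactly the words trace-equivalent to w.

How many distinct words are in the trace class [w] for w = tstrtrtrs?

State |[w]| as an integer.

0(t) covers ∅
1(s) covers 0:t
2(t) covers 1:s
3(r) covers 1:s
4(t) covers 2:t
5(r) covers 3:r
6(t) covers 4:t
7(r) covers 5:r
8(s) covers 6:t, 7:r
floor of heap: 0:t
completions by unplaced set U, small U first (add the entries for U minus each lowest piece of U):
  |U|=1: {8}:1
  |U|=2: {6,8}:1  {7,8}:1
  |U|=3: {4,6,8}:1  {5,7,8}:1  {6,7,8}:2
  |U|=4: {2,4,6,8}:1  {3,5,7,8}:1  {4,6,7,8}:3  {5,6,7,8}:3
  |U|=5: {2,4,6,7,8}:4  {3,5,6,7,8}:4  {4,5,6,7,8}:6
  |U|=6: {2,4,5,6,7,8}:10  {3,4,5,6,7,8}:10
  |U|=7: {2,3,4,5,6,7,8}:20
  start at 0(t): 20

20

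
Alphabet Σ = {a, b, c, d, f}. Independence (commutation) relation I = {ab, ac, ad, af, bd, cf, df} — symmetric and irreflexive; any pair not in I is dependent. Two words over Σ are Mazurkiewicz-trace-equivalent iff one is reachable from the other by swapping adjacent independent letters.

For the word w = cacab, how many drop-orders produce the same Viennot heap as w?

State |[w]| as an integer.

10

0(c) covers ∅
1(a) covers ∅
2(c) covers 0:c
3(a) covers 1:a
4(b) covers 2:c
floor of heap: 0:c, 1:a
completions by unplaced set U, small U first (add the entries for U minus each lowest piece of U):
  |U|=1: {3}:1  {4}:1
  |U|=2: {1,3}:1  {2,4}:1  {3,4}:2
  |U|=3: {0,2,4}:1  {1,3,4}:3  {2,3,4}:3
  start at 0(c): 6
  start at 1(a): 4
sum over floor = 10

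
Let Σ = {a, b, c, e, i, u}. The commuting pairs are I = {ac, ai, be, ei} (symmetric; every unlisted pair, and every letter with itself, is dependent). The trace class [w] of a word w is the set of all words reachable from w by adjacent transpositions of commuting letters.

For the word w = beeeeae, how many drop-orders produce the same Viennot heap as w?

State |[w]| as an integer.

5

#0=b has no predecessor
#1=e has no predecessor
#2=e depends on [1:e]
#3=e depends on [2:e]
#4=e depends on [3:e]
#5=a depends on [0:b, 4:e]
#6=e depends on [5:a]
sources: [0:b, 1:e]
N(rest) = Σ N(rest − s) over sources s of rest; N(one piece) = 1:
  size 1 → [6]=1
  size 2 → [5,6]=1
  size 3 → [0,5,6]=1  [4,5,6]=1
  size 4 → [0,4,5,6]=2  [3,4,5,6]=1
  size 5 → [0,3,4,5,6]=3  [2,3,4,5,6]=1
  first=0(b) contributes 1
  first=1(e) contributes 4
|[w]| = 5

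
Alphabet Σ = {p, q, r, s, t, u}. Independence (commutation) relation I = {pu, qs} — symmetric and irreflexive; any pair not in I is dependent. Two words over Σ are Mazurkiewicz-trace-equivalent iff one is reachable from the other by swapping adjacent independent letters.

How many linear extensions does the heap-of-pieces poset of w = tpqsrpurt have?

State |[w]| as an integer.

4

piece 0:t — minimal
piece 1:p rests on {0:t}
piece 2:q rests on {1:p}
piece 3:s rests on {1:p}
piece 4:r rests on {2:q, 3:s}
piece 5:p rests on {4:r}
piece 6:u rests on {4:r}
piece 7:r rests on {5:p, 6:u}
piece 8:t rests on {7:r}
minimal pieces: {0:t}
ways to finish when only these pieces remain (= sum over removing one remaining piece with nothing left below it):
  1 left: {8}→1
  2 left: {7,8}→1
  3 left: {5,7,8}→1  {6,7,8}→1
  4 left: {5,6,7,8}→2
  5 left: {4,5,6,7,8}→2
  6 left: {2,4,5,6,7,8}→2  {3,4,5,6,7,8}→2
  7 left: {2,3,4,5,6,7,8}→4
  placing 0:t first → 4 extensions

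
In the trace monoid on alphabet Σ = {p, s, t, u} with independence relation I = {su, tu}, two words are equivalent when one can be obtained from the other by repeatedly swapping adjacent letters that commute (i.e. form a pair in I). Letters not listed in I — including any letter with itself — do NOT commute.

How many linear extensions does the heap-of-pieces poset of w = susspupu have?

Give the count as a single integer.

drop 0:s onto floor
drop 1:u onto floor
drop 2:s onto {0:s}
drop 3:s onto {2:s}
drop 4:p onto {1:u, 3:s}
drop 5:u onto {4:p}
drop 6:p onto {5:u}
drop 7:u onto {6:p}
ground layer = {0:s, 1:u}
drop-orders for the pieces not yet dropped (sum over which currently-grounded one goes next):
  1 to go: {7} 1
  2 to go: {6,7} 1
  3 to go: {5,6,7} 1
  4 to go: {4,5,6,7} 1
  5 to go: {1,4,5,6,7} 1  {3,4,5,6,7} 1
  6 to go: {1,3,4,5,6,7} 2  {2,3,4,5,6,7} 1
  if 0:s drops first: 3 orders
  if 1:u drops first: 1 orders
heap linearizations: 4

4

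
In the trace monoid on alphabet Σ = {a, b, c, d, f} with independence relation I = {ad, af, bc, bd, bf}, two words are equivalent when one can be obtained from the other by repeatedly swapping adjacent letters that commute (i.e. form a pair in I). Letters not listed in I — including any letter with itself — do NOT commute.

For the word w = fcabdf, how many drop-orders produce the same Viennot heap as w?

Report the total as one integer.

drop 0:f onto floor
drop 1:c onto {0:f}
drop 2:a onto {1:c}
drop 3:b onto {2:a}
drop 4:d onto {1:c}
drop 5:f onto {4:d}
ground layer = {0:f}
drop-orders for the pieces not yet dropped (sum over which currently-grounded one goes next):
  1 to go: {3} 1  {5} 1
  2 to go: {2,3} 1  {3,5} 2  {4,5} 1
  3 to go: {2,3,5} 3  {3,4,5} 3
  4 to go: {2,3,4,5} 6
  if 0:f drops first: 6 orders

6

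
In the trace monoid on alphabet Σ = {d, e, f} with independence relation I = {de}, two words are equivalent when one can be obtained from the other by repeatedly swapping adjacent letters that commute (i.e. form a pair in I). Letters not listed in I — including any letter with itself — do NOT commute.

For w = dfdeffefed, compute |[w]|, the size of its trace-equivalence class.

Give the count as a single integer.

#0=d has no predecessor
#1=f depends on [0:d]
#2=d depends on [1:f]
#3=e depends on [1:f]
#4=f depends on [2:d, 3:e]
#5=f depends on [4:f]
#6=e depends on [5:f]
#7=f depends on [6:e]
#8=e depends on [7:f]
#9=d depends on [7:f]
sources: [0:d]
N(rest) = Σ N(rest − s) over sources s of rest; N(one piece) = 1:
  size 1 → [8]=1  [9]=1
  size 2 → [8,9]=2
  size 3 → [7,8,9]=2
  size 4 → [6,7,8,9]=2
  size 5 → [5,6,7,8,9]=2
  size 6 → [4,5,6,7,8,9]=2
  size 7 → [2,4,5,6,7,8,9]=2  [3,4,5,6,7,8,9]=2
  size 8 → [2,3,4,5,6,7,8,9]=4
  first=0(d) contributes 4

4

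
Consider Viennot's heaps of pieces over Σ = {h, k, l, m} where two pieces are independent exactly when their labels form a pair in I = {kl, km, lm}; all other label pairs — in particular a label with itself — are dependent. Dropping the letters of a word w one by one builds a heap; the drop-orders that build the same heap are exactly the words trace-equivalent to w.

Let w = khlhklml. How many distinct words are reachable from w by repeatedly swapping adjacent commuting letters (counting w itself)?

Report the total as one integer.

12

drop 0:k onto floor
drop 1:h onto {0:k}
drop 2:l onto {1:h}
drop 3:h onto {2:l}
drop 4:k onto {3:h}
drop 5:l onto {3:h}
drop 6:m onto {3:h}
drop 7:l onto {5:l}
ground layer = {0:k}
drop-orders for the pieces not yet dropped (sum over which currently-grounded one goes next):
  1 to go: {4} 1  {6} 1  {7} 1
  2 to go: {4,6} 2  {4,7} 2  {5,7} 1  {6,7} 2
  3 to go: {4,5,7} 3  {4,6,7} 6  {5,6,7} 3
  4 to go: {4,5,6,7} 12
  5 to go: {3,4,5,6,7} 12
  6 to go: {2,3,4,5,6,7} 12
  if 0:k drops first: 12 orders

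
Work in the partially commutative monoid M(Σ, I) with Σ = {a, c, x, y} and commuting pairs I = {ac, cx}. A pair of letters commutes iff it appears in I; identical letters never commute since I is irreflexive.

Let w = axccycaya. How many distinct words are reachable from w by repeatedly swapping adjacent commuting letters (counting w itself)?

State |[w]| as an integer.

12

drop 0:a onto floor
drop 1:x onto {0:a}
drop 2:c onto floor
drop 3:c onto {2:c}
drop 4:y onto {1:x, 3:c}
drop 5:c onto {4:y}
drop 6:a onto {4:y}
drop 7:y onto {5:c, 6:a}
drop 8:a onto {7:y}
ground layer = {0:a, 2:c}
drop-orders for the pieces not yet dropped (sum over which currently-grounded one goes next):
  1 to go: {8} 1
  2 to go: {7,8} 1
  3 to go: {5,7,8} 1  {6,7,8} 1
  4 to go: {5,6,7,8} 2
  5 to go: {4,5,6,7,8} 2
  6 to go: {1,4,5,6,7,8} 2  {3,4,5,6,7,8} 2
  7 to go: {0,1,4,5,6,7,8} 2  {1,3,4,5,6,7,8} 4  {2,3,4,5,6,7,8} 2
  if 0:a drops first: 6 orders
  if 2:c drops first: 6 orders
heap linearizations: 12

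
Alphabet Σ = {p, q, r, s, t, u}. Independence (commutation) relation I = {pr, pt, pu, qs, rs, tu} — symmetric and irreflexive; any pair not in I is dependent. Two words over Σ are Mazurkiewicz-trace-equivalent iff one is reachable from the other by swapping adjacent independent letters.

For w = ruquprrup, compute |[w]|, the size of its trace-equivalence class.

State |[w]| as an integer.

drop 0:r onto floor
drop 1:u onto {0:r}
drop 2:q onto {1:u}
drop 3:u onto {2:q}
drop 4:p onto {2:q}
drop 5:r onto {3:u}
drop 6:r onto {5:r}
drop 7:u onto {6:r}
drop 8:p onto {4:p}
ground layer = {0:r}
drop-orders for the pieces not yet dropped (sum over which currently-grounded one goes next):
  1 to go: {7} 1  {8} 1
  2 to go: {4,8} 1  {6,7} 1  {7,8} 2
  3 to go: {4,7,8} 3  {5,6,7} 1  {6,7,8} 3
  4 to go: {3,5,6,7} 1  {4,6,7,8} 6  {5,6,7,8} 4
  5 to go: {3,5,6,7,8} 5  {4,5,6,7,8} 10
  6 to go: {3,4,5,6,7,8} 15
  7 to go: {2,3,4,5,6,7,8} 15
  if 0:r drops first: 15 orders

15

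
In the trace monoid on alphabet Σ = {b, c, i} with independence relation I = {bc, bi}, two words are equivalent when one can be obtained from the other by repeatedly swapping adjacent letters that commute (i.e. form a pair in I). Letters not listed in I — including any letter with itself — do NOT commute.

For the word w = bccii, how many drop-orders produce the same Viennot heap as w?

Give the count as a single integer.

5

piece 0:b — minimal
piece 1:c — minimal
piece 2:c rests on {1:c}
piece 3:i rests on {2:c}
piece 4:i rests on {3:i}
minimal pieces: {0:b, 1:c}
ways to finish when only these pieces remain (= sum over removing one remaining piece with nothing left below it):
  1 left: {0}→1  {4}→1
  2 left: {0,4}→2  {3,4}→1
  3 left: {0,3,4}→3  {2,3,4}→1
  placing 0:b first → 1 extensions
  placing 1:c first → 4 extensions
total linear extensions = 5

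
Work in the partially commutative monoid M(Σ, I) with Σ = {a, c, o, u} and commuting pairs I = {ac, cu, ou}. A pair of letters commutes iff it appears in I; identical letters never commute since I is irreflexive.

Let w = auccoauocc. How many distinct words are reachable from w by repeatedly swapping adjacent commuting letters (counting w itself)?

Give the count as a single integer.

36

piece 0:a — minimal
piece 1:u rests on {0:a}
piece 2:c — minimal
piece 3:c rests on {2:c}
piece 4:o rests on {0:a, 3:c}
piece 5:a rests on {1:u, 4:o}
piece 6:u rests on {5:a}
piece 7:o rests on {5:a}
piece 8:c rests on {7:o}
piece 9:c rests on {8:c}
minimal pieces: {0:a, 2:c}
ways to finish when only these pieces remain (= sum over removing one remaining piece with nothing left below it):
  1 left: {6}→1  {9}→1
  2 left: {6,9}→2  {8,9}→1
  3 left: {6,8,9}→3  {7,8,9}→1
  4 left: {6,7,8,9}→4
  5 left: {5,6,7,8,9}→4
  6 left: {1,5,6,7,8,9}→4  {4,5,6,7,8,9}→4
  7 left: {1,4,5,6,7,8,9}→8  {3,4,5,6,7,8,9}→4
  8 left: {0,1,4,5,6,7,8,9}→8  {1,3,4,5,6,7,8,9}→12  {2,3,4,5,6,7,8,9}→4
  placing 0:a first → 16 extensions
  placing 2:c first → 20 extensions
total linear extensions = 36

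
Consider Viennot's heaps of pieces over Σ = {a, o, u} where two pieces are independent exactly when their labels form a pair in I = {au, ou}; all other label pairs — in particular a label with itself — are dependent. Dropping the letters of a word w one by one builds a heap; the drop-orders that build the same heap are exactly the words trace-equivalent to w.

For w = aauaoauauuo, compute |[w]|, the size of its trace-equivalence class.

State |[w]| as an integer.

330

0(a) covers ∅
1(a) covers 0:a
2(u) covers ∅
3(a) covers 1:a
4(o) covers 3:a
5(a) covers 4:o
6(u) covers 2:u
7(a) covers 5:a
8(u) covers 6:u
9(u) covers 8:u
10(o) covers 7:a
floor of heap: 0:a, 2:u
completions by unplaced set U, small U first (add the entries for U minus each lowest piece of U):
  |U|=1: {9}:1  {10}:1
  |U|=2: {7,10}:1  {8,9}:1  {9,10}:2
  |U|=3: {5,7,10}:1  {6,8,9}:1  {7,9,10}:3  {8,9,10}:3
  |U|=4: {2,6,8,9}:1  {4,5,7,10}:1  {5,7,9,10}:4  {6,8,9,10}:4  {7,8,9,10}:6
  |U|=5: {2,6,8,9,10}:5  {3,4,5,7,10}:1  {4,5,7,9,10}:5  {5,7,8,9,10}:10  {6,7,8,9,10}:10
  |U|=6: {1,3,4,5,7,10}:1  {2,6,7,8,9,10}:15  {3,4,5,7,9,10}:6  {4,5,7,8,9,10}:15  {5,6,7,8,9,10}:20
  |U|=7: {0,1,3,4,5,7,10}:1  {1,3,4,5,7,9,10}:7  {2,5,6,7,8,9,10}:35  {3,4,5,7,8,9,10}:21  {4,5,6,7,8,9,10}:35
  |U|=8: {0,1,3,4,5,7,9,10}:8  {1,3,4,5,7,8,9,10}:28  {2,4,5,6,7,8,9,10}:70  {3,4,5,6,7,8,9,10}:56
  |U|=9: {0,1,3,4,5,7,8,9,10}:36  {1,3,4,5,6,7,8,9,10}:84  {2,3,4,5,6,7,8,9,10}:126
  start at 0(a): 210
  start at 2(u): 120
sum over floor = 330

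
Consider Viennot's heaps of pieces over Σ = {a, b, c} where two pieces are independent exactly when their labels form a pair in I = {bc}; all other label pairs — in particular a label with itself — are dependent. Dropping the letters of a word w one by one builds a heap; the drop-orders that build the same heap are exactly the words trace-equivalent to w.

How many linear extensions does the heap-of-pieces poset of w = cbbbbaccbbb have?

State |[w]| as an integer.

#0=c has no predecessor
#1=b has no predecessor
#2=b depends on [1:b]
#3=b depends on [2:b]
#4=b depends on [3:b]
#5=a depends on [0:c, 4:b]
#6=c depends on [5:a]
#7=c depends on [6:c]
#8=b depends on [5:a]
#9=b depends on [8:b]
#10=b depends on [9:b]
sources: [0:c, 1:b]
N(rest) = Σ N(rest − s) over sources s of rest; N(one piece) = 1:
  size 1 → [7]=1  [10]=1
  size 2 → [6,7]=1  [7,10]=2  [9,10]=1
  size 3 → [6,7,10]=3  [7,9,10]=3  [8,9,10]=1
  size 4 → [6,7,9,10]=6  [7,8,9,10]=4
  size 5 → [6,7,8,9,10]=10
  size 6 → [5,6,7,8,9,10]=10
  size 7 → [0,5,6,7,8,9,10]=10  [4,5,6,7,8,9,10]=10
  size 8 → [0,4,5,6,7,8,9,10]=20  [3,4,5,6,7,8,9,10]=10
  size 9 → [0,3,4,5,6,7,8,9,10]=30  [2,3,4,5,6,7,8,9,10]=10
  first=0(c) contributes 10
  first=1(b) contributes 40
|[w]| = 50

50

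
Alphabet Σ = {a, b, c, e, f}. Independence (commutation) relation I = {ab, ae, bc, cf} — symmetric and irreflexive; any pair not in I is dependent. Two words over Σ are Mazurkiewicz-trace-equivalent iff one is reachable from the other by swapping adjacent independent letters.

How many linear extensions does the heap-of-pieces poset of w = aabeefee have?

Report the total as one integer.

piece 0:a — minimal
piece 1:a rests on {0:a}
piece 2:b — minimal
piece 3:e rests on {2:b}
piece 4:e rests on {3:e}
piece 5:f rests on {1:a, 4:e}
piece 6:e rests on {5:f}
piece 7:e rests on {6:e}
minimal pieces: {0:a, 2:b}
ways to finish when only these pieces remain (= sum over removing one remaining piece with nothing left below it):
  1 left: {7}→1
  2 left: {6,7}→1
  3 left: {5,6,7}→1
  4 left: {1,5,6,7}→1  {4,5,6,7}→1
  5 left: {0,1,5,6,7}→1  {1,4,5,6,7}→2  {3,4,5,6,7}→1
  6 left: {0,1,4,5,6,7}→3  {1,3,4,5,6,7}→3  {2,3,4,5,6,7}→1
  placing 0:a first → 4 extensions
  placing 2:b first → 6 extensions
total linear extensions = 10

10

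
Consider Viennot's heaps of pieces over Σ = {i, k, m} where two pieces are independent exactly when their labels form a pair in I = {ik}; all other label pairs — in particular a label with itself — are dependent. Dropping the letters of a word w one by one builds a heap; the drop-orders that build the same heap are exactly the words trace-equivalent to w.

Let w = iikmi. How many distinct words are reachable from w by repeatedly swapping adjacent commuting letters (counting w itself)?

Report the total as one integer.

drop 0:i onto floor
drop 1:i onto {0:i}
drop 2:k onto floor
drop 3:m onto {1:i, 2:k}
drop 4:i onto {3:m}
ground layer = {0:i, 2:k}
drop-orders for the pieces not yet dropped (sum over which currently-grounded one goes next):
  1 to go: {4} 1
  2 to go: {3,4} 1
  3 to go: {1,3,4} 1  {2,3,4} 1
  if 0:i drops first: 2 orders
  if 2:k drops first: 1 orders
heap linearizations: 3

3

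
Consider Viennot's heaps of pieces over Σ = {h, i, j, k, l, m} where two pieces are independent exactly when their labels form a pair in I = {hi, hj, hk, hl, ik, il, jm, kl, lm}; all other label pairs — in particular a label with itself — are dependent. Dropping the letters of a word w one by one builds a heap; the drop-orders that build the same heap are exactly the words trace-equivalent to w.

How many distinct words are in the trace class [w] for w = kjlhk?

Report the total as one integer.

0(k) covers ∅
1(j) covers 0:k
2(l) covers 1:j
3(h) covers ∅
4(k) covers 1:j
floor of heap: 0:k, 3:h
completions by unplaced set U, small U first (add the entries for U minus each lowest piece of U):
  |U|=1: {2}:1  {3}:1  {4}:1
  |U|=2: {2,3}:2  {2,4}:2  {3,4}:2
  |U|=3: {1,2,4}:2  {2,3,4}:6
  start at 0(k): 8
  start at 3(h): 2
sum over floor = 10

10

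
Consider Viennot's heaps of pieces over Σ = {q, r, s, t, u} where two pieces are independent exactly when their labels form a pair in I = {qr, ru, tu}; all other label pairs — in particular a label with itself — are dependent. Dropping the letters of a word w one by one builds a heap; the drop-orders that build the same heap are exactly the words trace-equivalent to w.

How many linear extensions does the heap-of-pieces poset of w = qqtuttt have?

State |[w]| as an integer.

#0=q has no predecessor
#1=q depends on [0:q]
#2=t depends on [1:q]
#3=u depends on [1:q]
#4=t depends on [2:t]
#5=t depends on [4:t]
#6=t depends on [5:t]
sources: [0:q]
N(rest) = Σ N(rest − s) over sources s of rest; N(one piece) = 1:
  size 1 → [3]=1  [6]=1
  size 2 → [3,6]=2  [5,6]=1
  size 3 → [3,5,6]=3  [4,5,6]=1
  size 4 → [2,4,5,6]=1  [3,4,5,6]=4
  size 5 → [2,3,4,5,6]=5
  first=0(q) contributes 5

5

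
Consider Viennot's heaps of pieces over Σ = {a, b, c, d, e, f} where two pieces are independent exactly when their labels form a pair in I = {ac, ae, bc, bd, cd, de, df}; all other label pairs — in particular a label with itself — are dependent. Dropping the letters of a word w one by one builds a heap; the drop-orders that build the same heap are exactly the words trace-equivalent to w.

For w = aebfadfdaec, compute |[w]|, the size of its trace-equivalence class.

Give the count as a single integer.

38

#0=a has no predecessor
#1=e has no predecessor
#2=b depends on [0:a, 1:e]
#3=f depends on [2:b]
#4=a depends on [3:f]
#5=d depends on [4:a]
#6=f depends on [4:a]
#7=d depends on [5:d]
#8=a depends on [6:f, 7:d]
#9=e depends on [6:f]
#10=c depends on [9:e]
sources: [0:a, 1:e]
N(rest) = Σ N(rest − s) over sources s of rest; N(one piece) = 1:
  size 1 → [8]=1  [10]=1
  size 2 → [7,8]=1  [8,10]=2  [9,10]=1
  size 3 → [5,7,8]=1  [7,8,10]=3  [8,9,10]=3
  size 4 → [5,7,8,10]=4  [6,8,9,10]=3  [7,8,9,10]=6
  size 5 → [5,7,8,9,10]=10  [6,7,8,9,10]=9
  size 6 → [5,6,7,8,9,10]=19
  size 7 → [4,5,6,7,8,9,10]=19
  size 8 → [3,4,5,6,7,8,9,10]=19
  size 9 → [2,3,4,5,6,7,8,9,10]=19
  first=0(a) contributes 19
  first=1(e) contributes 19
|[w]| = 38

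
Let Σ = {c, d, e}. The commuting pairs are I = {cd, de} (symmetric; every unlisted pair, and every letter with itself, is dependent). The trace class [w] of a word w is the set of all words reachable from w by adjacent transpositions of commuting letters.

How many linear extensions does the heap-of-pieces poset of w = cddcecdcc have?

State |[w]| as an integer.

piece 0:c — minimal
piece 1:d — minimal
piece 2:d rests on {1:d}
piece 3:c rests on {0:c}
piece 4:e rests on {3:c}
piece 5:c rests on {4:e}
piece 6:d rests on {2:d}
piece 7:c rests on {5:c}
piece 8:c rests on {7:c}
minimal pieces: {0:c, 1:d}
ways to finish when only these pieces remain (= sum over removing one remaining piece with nothing left below it):
  1 left: {6}→1  {8}→1
  2 left: {2,6}→1  {6,8}→2  {7,8}→1
  3 left: {1,2,6}→1  {2,6,8}→3  {5,7,8}→1  {6,7,8}→3
  4 left: {1,2,6,8}→4  {2,6,7,8}→6  {4,5,7,8}→1  {5,6,7,8}→4
  5 left: {1,2,6,7,8}→10  {2,5,6,7,8}→10  {3,4,5,7,8}→1  {4,5,6,7,8}→5
  6 left: {0,3,4,5,7,8}→1  {1,2,5,6,7,8}→20  {2,4,5,6,7,8}→15  {3,4,5,6,7,8}→6
  7 left: {0,3,4,5,6,7,8}→7  {1,2,4,5,6,7,8}→35  {2,3,4,5,6,7,8}→21
  placing 0:c first → 56 extensions
  placing 1:d first → 28 extensions
total linear extensions = 84

84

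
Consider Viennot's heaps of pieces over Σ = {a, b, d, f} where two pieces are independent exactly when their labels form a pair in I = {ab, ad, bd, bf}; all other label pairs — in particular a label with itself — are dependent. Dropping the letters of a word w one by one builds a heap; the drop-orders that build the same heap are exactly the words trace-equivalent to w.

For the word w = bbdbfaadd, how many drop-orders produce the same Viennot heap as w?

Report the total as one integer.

504

0(b) covers ∅
1(b) covers 0:b
2(d) covers ∅
3(b) covers 1:b
4(f) covers 2:d
5(a) covers 4:f
6(a) covers 5:a
7(d) covers 4:f
8(d) covers 7:d
floor of heap: 0:b, 2:d
completions by unplaced set U, small U first (add the entries for U minus each lowest piece of U):
  |U|=1: {3}:1  {6}:1  {8}:1
  |U|=2: {1,3}:1  {3,6}:2  {3,8}:2  {5,6}:1  {6,8}:2  {7,8}:1
  |U|=3: {0,1,3}:1  {1,3,6}:3  {1,3,8}:3  {3,5,6}:3  {3,6,8}:6  {3,7,8}:3  {5,6,8}:3  {6,7,8}:3
  |U|=4: {0,1,3,6}:4  {0,1,3,8}:4  {1,3,5,6}:6  {1,3,6,8}:12  {1,3,7,8}:6  {3,5,6,8}:12  {3,6,7,8}:12  {5,6,7,8}:6
  |U|=5: {0,1,3,5,6}:10  {0,1,3,6,8}:20  {0,1,3,7,8}:10  {1,3,5,6,8}:30  {1,3,6,7,8}:30  {3,5,6,7,8}:30  {4,5,6,7,8}:6
  |U|=6: {0,1,3,5,6,8}:60  {0,1,3,6,7,8}:60  {1,3,5,6,7,8}:90  {2,4,5,6,7,8}:6  {3,4,5,6,7,8}:36
  |U|=7: {0,1,3,5,6,7,8}:210  {1,3,4,5,6,7,8}:126  {2,3,4,5,6,7,8}:42
  start at 0(b): 168
  start at 2(d): 336
sum over floor = 504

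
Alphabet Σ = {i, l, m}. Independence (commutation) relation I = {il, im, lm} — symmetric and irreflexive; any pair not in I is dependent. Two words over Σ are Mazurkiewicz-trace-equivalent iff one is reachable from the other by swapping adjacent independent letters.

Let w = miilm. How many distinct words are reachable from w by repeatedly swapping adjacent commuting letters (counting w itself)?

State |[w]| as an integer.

drop 0:m onto floor
drop 1:i onto floor
drop 2:i onto {1:i}
drop 3:l onto floor
drop 4:m onto {0:m}
ground layer = {0:m, 1:i, 3:l}
drop-orders for the pieces not yet dropped (sum over which currently-grounded one goes next):
  1 to go: {2} 1  {3} 1  {4} 1
  2 to go: {0,4} 1  {1,2} 1  {2,3} 2  {2,4} 2  {3,4} 2
  3 to go: {0,2,4} 3  {0,3,4} 3  {1,2,3} 3  {1,2,4} 3  {2,3,4} 6
  if 0:m drops first: 12 orders
  if 1:i drops first: 12 orders
  if 3:l drops first: 6 orders
heap linearizations: 30

30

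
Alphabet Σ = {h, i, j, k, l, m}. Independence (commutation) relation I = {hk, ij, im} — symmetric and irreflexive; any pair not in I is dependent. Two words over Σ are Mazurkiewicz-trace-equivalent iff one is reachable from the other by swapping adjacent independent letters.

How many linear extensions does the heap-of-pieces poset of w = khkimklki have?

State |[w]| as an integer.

drop 0:k onto floor
drop 1:h onto floor
drop 2:k onto {0:k}
drop 3:i onto {1:h, 2:k}
drop 4:m onto {1:h, 2:k}
drop 5:k onto {3:i, 4:m}
drop 6:l onto {5:k}
drop 7:k onto {6:l}
drop 8:i onto {7:k}
ground layer = {0:k, 1:h}
drop-orders for the pieces not yet dropped (sum over which currently-grounded one goes next):
  1 to go: {8} 1
  2 to go: {7,8} 1
  3 to go: {6,7,8} 1
  4 to go: {5,6,7,8} 1
  5 to go: {3,5,6,7,8} 1  {4,5,6,7,8} 1
  6 to go: {3,4,5,6,7,8} 2
  7 to go: {1,3,4,5,6,7,8} 2  {2,3,4,5,6,7,8} 2
  if 0:k drops first: 4 orders
  if 1:h drops first: 2 orders
heap linearizations: 6

6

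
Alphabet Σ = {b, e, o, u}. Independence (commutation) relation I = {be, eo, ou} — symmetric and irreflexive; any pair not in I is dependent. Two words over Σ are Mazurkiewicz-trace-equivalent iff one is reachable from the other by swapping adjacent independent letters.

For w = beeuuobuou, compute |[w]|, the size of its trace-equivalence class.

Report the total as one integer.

36

#0=b has no predecessor
#1=e has no predecessor
#2=e depends on [1:e]
#3=u depends on [0:b, 2:e]
#4=u depends on [3:u]
#5=o depends on [0:b]
#6=b depends on [4:u, 5:o]
#7=u depends on [6:b]
#8=o depends on [6:b]
#9=u depends on [7:u]
sources: [0:b, 1:e]
N(rest) = Σ N(rest − s) over sources s of rest; N(one piece) = 1:
  size 1 → [8]=1  [9]=1
  size 2 → [7,9]=1  [8,9]=2
  size 3 → [7,8,9]=3
  size 4 → [6,7,8,9]=3
  size 5 → [4,6,7,8,9]=3  [5,6,7,8,9]=3
  size 6 → [3,4,6,7,8,9]=3  [4,5,6,7,8,9]=6
  size 7 → [2,3,4,6,7,8,9]=3  [3,4,5,6,7,8,9]=9
  size 8 → [0,3,4,5,6,7,8,9]=9  [1,2,3,4,6,7,8,9]=3  [2,3,4,5,6,7,8,9]=12
  first=0(b) contributes 15
  first=1(e) contributes 21
|[w]| = 36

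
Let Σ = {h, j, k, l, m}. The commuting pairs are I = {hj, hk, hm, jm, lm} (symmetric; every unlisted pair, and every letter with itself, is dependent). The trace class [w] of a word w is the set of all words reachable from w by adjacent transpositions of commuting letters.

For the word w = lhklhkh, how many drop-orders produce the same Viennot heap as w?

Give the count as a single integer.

6

drop 0:l onto floor
drop 1:h onto {0:l}
drop 2:k onto {0:l}
drop 3:l onto {1:h, 2:k}
drop 4:h onto {3:l}
drop 5:k onto {3:l}
drop 6:h onto {4:h}
ground layer = {0:l}
drop-orders for the pieces not yet dropped (sum over which currently-grounded one goes next):
  1 to go: {5} 1  {6} 1
  2 to go: {4,6} 1  {5,6} 2
  3 to go: {4,5,6} 3
  4 to go: {3,4,5,6} 3
  5 to go: {1,3,4,5,6} 3  {2,3,4,5,6} 3
  if 0:l drops first: 6 orders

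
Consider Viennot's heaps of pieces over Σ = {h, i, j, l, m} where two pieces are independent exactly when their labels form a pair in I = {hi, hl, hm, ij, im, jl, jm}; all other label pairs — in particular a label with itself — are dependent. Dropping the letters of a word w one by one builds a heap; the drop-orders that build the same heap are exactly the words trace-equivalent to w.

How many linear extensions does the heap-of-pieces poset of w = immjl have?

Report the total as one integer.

15

drop 0:i onto floor
drop 1:m onto floor
drop 2:m onto {1:m}
drop 3:j onto floor
drop 4:l onto {0:i, 2:m}
ground layer = {0:i, 1:m, 3:j}
drop-orders for the pieces not yet dropped (sum over which currently-grounded one goes next):
  1 to go: {3} 1  {4} 1
  2 to go: {0,4} 1  {2,4} 1  {3,4} 2
  3 to go: {0,2,4} 2  {0,3,4} 3  {1,2,4} 1  {2,3,4} 3
  if 0:i drops first: 4 orders
  if 1:m drops first: 8 orders
  if 3:j drops first: 3 orders
heap linearizations: 15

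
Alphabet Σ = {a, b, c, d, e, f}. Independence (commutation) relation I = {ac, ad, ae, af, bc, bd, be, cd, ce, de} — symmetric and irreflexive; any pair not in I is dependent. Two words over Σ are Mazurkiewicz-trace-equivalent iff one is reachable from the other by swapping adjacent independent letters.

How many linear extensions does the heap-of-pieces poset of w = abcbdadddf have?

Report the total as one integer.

drop 0:a onto floor
drop 1:b onto {0:a}
drop 2:c onto floor
drop 3:b onto {1:b}
drop 4:d onto floor
drop 5:a onto {3:b}
drop 6:d onto {4:d}
drop 7:d onto {6:d}
drop 8:d onto {7:d}
drop 9:f onto {2:c, 3:b, 8:d}
ground layer = {0:a, 2:c, 4:d}
drop-orders for the pieces not yet dropped (sum over which currently-grounded one goes next):
  1 to go: {5} 1  {9} 1
  2 to go: {2,9} 1  {5,9} 2  {8,9} 1
  3 to go: {2,5,9} 3  {2,8,9} 2  {3,5,9} 2  {5,8,9} 3  {7,8,9} 1
  4 to go: {1,3,5,9} 2  {2,3,5,9} 5  {2,5,8,9} 8  {2,7,8,9} 3  {3,5,8,9} 5  {5,7,8,9} 4  {6,7,8,9} 1
  5 to go: {0,1,3,5,9} 2  {1,2,3,5,9} 7  {1,3,5,8,9} 7  {2,3,5,8,9} 18  {2,5,7,8,9} 15  {2,6,7,8,9} 4  {3,5,7,8,9} 9  {4,6,7,8,9} 1  {5,6,7,8,9} 5
  6 to go: {0,1,2,3,5,9} 9  {0,1,3,5,8,9} 9  {1,2,3,5,8,9} 32  {1,3,5,7,8,9} 16  {2,3,5,7,8,9} 42  {2,4,6,7,8,9} 5  {2,5,6,7,8,9} 24  {3,5,6,7,8,9} 14  {4,5,6,7,8,9} 6
  7 to go: {0,1,2,3,5,8,9} 50  {0,1,3,5,7,8,9} 25  {1,2,3,5,7,8,9} 90  {1,3,5,6,7,8,9} 30  {2,3,5,6,7,8,9} 80  {2,4,5,6,7,8,9} 35  {3,4,5,6,7,8,9} 20
  8 to go: {0,1,2,3,5,7,8,9} 165  {0,1,3,5,6,7,8,9} 55  {1,2,3,5,6,7,8,9} 200  {1,3,4,5,6,7,8,9} 50  {2,3,4,5,6,7,8,9} 135
  if 0:a drops first: 385 orders
  if 2:c drops first: 105 orders
  if 4:d drops first: 420 orders
heap linearizations: 910

910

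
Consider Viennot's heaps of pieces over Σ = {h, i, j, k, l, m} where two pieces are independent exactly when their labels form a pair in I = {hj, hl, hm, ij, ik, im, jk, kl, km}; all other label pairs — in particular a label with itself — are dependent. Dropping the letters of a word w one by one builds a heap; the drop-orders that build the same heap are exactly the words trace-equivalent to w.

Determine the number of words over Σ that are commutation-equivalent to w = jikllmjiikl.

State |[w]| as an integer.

660

0(j) covers ∅
1(i) covers ∅
2(k) covers ∅
3(l) covers 0:j, 1:i
4(l) covers 3:l
5(m) covers 4:l
6(j) covers 5:m
7(i) covers 4:l
8(i) covers 7:i
9(k) covers 2:k
10(l) covers 6:j, 8:i
floor of heap: 0:j, 1:i, 2:k
completions by unplaced set U, small U first (add the entries for U minus each lowest piece of U):
  |U|=1: {9}:1  {10}:1
  |U|=2: {2,9}:1  {6,10}:1  {8,10}:1  {9,10}:2
  |U|=3: {2,9,10}:3  {5,6,10}:1  {6,8,10}:2  {6,9,10}:3  {7,8,10}:1  {8,9,10}:3
  |U|=4: {2,6,9,10}:6  {2,8,9,10}:6  {5,6,8,10}:3  {5,6,9,10}:4  {6,7,8,10}:3  {6,8,9,10}:8  {7,8,9,10}:4
  |U|=5: {2,5,6,9,10}:10  {2,6,8,9,10}:20  {2,7,8,9,10}:10  {5,6,7,8,10}:6  {5,6,8,9,10}:15  {6,7,8,9,10}:15
  |U|=6: {2,5,6,8,9,10}:45  {2,6,7,8,9,10}:45  {4,5,6,7,8,10}:6  {5,6,7,8,9,10}:36
  |U|=7: {2,5,6,7,8,9,10}:126  {3,4,5,6,7,8,10}:6  {4,5,6,7,8,9,10}:42
  |U|=8: {0,3,4,5,6,7,8,10}:6  {1,3,4,5,6,7,8,10}:6  {2,4,5,6,7,8,9,10}:168  {3,4,5,6,7,8,9,10}:48
  |U|=9: {0,1,3,4,5,6,7,8,10}:12  {0,3,4,5,6,7,8,9,10}:54  {1,3,4,5,6,7,8,9,10}:54  {2,3,4,5,6,7,8,9,10}:216
  start at 0(j): 270
  start at 1(i): 270
  start at 2(k): 120
sum over floor = 660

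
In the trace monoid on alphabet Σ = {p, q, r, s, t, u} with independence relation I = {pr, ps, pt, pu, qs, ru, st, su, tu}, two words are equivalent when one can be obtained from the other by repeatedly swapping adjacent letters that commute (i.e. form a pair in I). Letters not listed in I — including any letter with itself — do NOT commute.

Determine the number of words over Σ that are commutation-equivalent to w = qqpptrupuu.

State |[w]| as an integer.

#0=q has no predecessor
#1=q depends on [0:q]
#2=p depends on [1:q]
#3=p depends on [2:p]
#4=t depends on [1:q]
#5=r depends on [4:t]
#6=u depends on [1:q]
#7=p depends on [3:p]
#8=u depends on [6:u]
#9=u depends on [8:u]
sources: [0:q]
N(rest) = Σ N(rest − s) over sources s of rest; N(one piece) = 1:
  size 1 → [5]=1  [7]=1  [9]=1
  size 2 → [3,7]=1  [4,5]=1  [5,7]=2  [5,9]=2  [7,9]=2  [8,9]=1
  size 3 → [2,3,7]=1  [3,5,7]=3  [3,7,9]=3  [4,5,7]=3  [4,5,9]=3  [5,7,9]=6  [5,8,9]=3  [6,8,9]=1  [7,8,9]=3
  size 4 → [2,3,5,7]=4  [2,3,7,9]=4  [3,4,5,7]=6  [3,5,7,9]=12  [3,7,8,9]=6  [4,5,7,9]=12  [4,5,8,9]=6  [5,6,8,9]=4  [5,7,8,9]=12  [6,7,8,9]=4
  size 5 → [2,3,4,5,7]=10  [2,3,5,7,9]=20  [2,3,7,8,9]=10  [3,4,5,7,9]=30  [3,5,7,8,9]=30  [3,6,7,8,9]=10  [4,5,6,8,9]=10  [4,5,7,8,9]=30  [5,6,7,8,9]=20
  size 6 → [2,3,4,5,7,9]=60  [2,3,5,7,8,9]=60  [2,3,6,7,8,9]=20  [3,4,5,7,8,9]=90  [3,5,6,7,8,9]=60  [4,5,6,7,8,9]=60
  size 7 → [2,3,4,5,7,8,9]=210  [2,3,5,6,7,8,9]=140  [3,4,5,6,7,8,9]=210
  size 8 → [2,3,4,5,6,7,8,9]=560
  first=0(q) contributes 560

560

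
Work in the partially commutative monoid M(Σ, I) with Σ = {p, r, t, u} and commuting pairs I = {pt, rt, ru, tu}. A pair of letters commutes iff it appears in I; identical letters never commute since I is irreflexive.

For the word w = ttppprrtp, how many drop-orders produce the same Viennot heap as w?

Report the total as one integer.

84

piece 0:t — minimal
piece 1:t rests on {0:t}
piece 2:p — minimal
piece 3:p rests on {2:p}
piece 4:p rests on {3:p}
piece 5:r rests on {4:p}
piece 6:r rests on {5:r}
piece 7:t rests on {1:t}
piece 8:p rests on {6:r}
minimal pieces: {0:t, 2:p}
ways to finish when only these pieces remain (= sum over removing one remaining piece with nothing left below it):
  1 left: {7}→1  {8}→1
  2 left: {1,7}→1  {6,8}→1  {7,8}→2
  3 left: {0,1,7}→1  {1,7,8}→3  {5,6,8}→1  {6,7,8}→3
  4 left: {0,1,7,8}→4  {1,6,7,8}→6  {4,5,6,8}→1  {5,6,7,8}→4
  5 left: {0,1,6,7,8}→10  {1,5,6,7,8}→10  {3,4,5,6,8}→1  {4,5,6,7,8}→5
  6 left: {0,1,5,6,7,8}→20  {1,4,5,6,7,8}→15  {2,3,4,5,6,8}→1  {3,4,5,6,7,8}→6
  7 left: {0,1,4,5,6,7,8}→35  {1,3,4,5,6,7,8}→21  {2,3,4,5,6,7,8}→7
  placing 0:t first → 28 extensions
  placing 2:p first → 56 extensions
total linear extensions = 84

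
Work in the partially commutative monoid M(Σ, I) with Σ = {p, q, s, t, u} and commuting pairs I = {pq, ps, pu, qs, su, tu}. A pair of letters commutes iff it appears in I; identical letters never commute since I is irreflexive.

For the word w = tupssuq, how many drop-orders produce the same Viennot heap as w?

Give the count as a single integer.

drop 0:t onto floor
drop 1:u onto floor
drop 2:p onto {0:t}
drop 3:s onto {0:t}
drop 4:s onto {3:s}
drop 5:u onto {1:u}
drop 6:q onto {0:t, 5:u}
ground layer = {0:t, 1:u}
drop-orders for the pieces not yet dropped (sum over which currently-grounded one goes next):
  1 to go: {2} 1  {4} 1  {6} 1
  2 to go: {2,4} 2  {2,6} 2  {3,4} 1  {4,6} 2  {5,6} 1
  3 to go: {1,5,6} 1  {2,3,4} 3  {2,4,6} 6  {2,5,6} 3  {3,4,6} 3  {4,5,6} 3
  4 to go: {1,2,5,6} 4  {1,4,5,6} 4  {2,3,4,6} 12  {2,4,5,6} 12  {3,4,5,6} 6
  5 to go: {0,2,3,4,6} 12  {1,2,4,5,6} 20  {1,3,4,5,6} 10  {2,3,4,5,6} 30
  if 0:t drops first: 60 orders
  if 1:u drops first: 42 orders
heap linearizations: 102

102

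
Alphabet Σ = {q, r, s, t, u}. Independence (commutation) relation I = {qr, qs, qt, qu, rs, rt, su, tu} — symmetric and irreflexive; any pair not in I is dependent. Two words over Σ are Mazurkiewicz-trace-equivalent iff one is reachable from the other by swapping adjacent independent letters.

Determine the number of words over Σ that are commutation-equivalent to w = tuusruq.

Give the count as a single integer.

piece 0:t — minimal
piece 1:u — minimal
piece 2:u rests on {1:u}
piece 3:s rests on {0:t}
piece 4:r rests on {2:u}
piece 5:u rests on {4:r}
piece 6:q — minimal
minimal pieces: {0:t, 1:u, 6:q}
ways to finish when only these pieces remain (= sum over removing one remaining piece with nothing left below it):
  1 left: {3}→1  {5}→1  {6}→1
  2 left: {0,3}→1  {3,5}→2  {3,6}→2  {4,5}→1  {5,6}→2
  3 left: {0,3,5}→3  {0,3,6}→3  {2,4,5}→1  {3,4,5}→3  {3,5,6}→6  {4,5,6}→3
  4 left: {0,3,4,5}→6  {0,3,5,6}→12  {1,2,4,5}→1  {2,3,4,5}→4  {2,4,5,6}→4  {3,4,5,6}→12
  5 left: {0,2,3,4,5}→10  {0,3,4,5,6}→30  {1,2,3,4,5}→5  {1,2,4,5,6}→5  {2,3,4,5,6}→20
  placing 0:t first → 30 extensions
  placing 1:u first → 60 extensions
  placing 6:q first → 15 extensions
total linear extensions = 105

105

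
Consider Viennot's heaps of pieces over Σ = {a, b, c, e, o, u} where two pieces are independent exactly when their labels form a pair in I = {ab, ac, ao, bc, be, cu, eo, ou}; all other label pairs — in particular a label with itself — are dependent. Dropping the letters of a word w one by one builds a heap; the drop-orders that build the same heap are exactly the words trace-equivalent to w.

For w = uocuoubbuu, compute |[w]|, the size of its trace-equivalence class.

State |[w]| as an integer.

drop 0:u onto floor
drop 1:o onto floor
drop 2:c onto {1:o}
drop 3:u onto {0:u}
drop 4:o onto {2:c}
drop 5:u onto {3:u}
drop 6:b onto {4:o, 5:u}
drop 7:b onto {6:b}
drop 8:u onto {7:b}
drop 9:u onto {8:u}
ground layer = {0:u, 1:o}
drop-orders for the pieces not yet dropped (sum over which currently-grounded one goes next):
  1 to go: {9} 1
  2 to go: {8,9} 1
  3 to go: {7,8,9} 1
  4 to go: {6,7,8,9} 1
  5 to go: {4,6,7,8,9} 1  {5,6,7,8,9} 1
  6 to go: {2,4,6,7,8,9} 1  {3,5,6,7,8,9} 1  {4,5,6,7,8,9} 2
  7 to go: {0,3,5,6,7,8,9} 1  {1,2,4,6,7,8,9} 1  {2,4,5,6,7,8,9} 3  {3,4,5,6,7,8,9} 3
  8 to go: {0,3,4,5,6,7,8,9} 4  {1,2,4,5,6,7,8,9} 4  {2,3,4,5,6,7,8,9} 6
  if 0:u drops first: 10 orders
  if 1:o drops first: 10 orders
heap linearizations: 20

20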